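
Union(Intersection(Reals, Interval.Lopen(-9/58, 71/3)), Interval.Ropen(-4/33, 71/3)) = Interval.Lopen(-9/58, 71/3)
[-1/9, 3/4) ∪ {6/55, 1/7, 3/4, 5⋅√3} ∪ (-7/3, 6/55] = (-7/3, 3/4] ∪ {5⋅√3}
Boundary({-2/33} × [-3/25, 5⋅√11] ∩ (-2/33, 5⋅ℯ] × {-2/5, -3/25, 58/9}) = ∅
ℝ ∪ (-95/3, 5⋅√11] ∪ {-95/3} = (-∞, ∞)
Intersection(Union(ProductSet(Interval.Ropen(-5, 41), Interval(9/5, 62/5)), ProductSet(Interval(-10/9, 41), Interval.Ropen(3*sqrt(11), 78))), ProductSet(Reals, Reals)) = Union(ProductSet(Interval.Ropen(-5, 41), Interval(9/5, 62/5)), ProductSet(Interval(-10/9, 41), Interval.Ropen(3*sqrt(11), 78)))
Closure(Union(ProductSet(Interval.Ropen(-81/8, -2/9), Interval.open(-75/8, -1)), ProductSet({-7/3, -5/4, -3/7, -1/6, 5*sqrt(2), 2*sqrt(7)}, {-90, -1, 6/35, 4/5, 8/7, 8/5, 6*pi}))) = Union(ProductSet({-81/8, -2/9}, Interval(-75/8, -1)), ProductSet({-7/3, -5/4, -3/7, -1/6, 5*sqrt(2), 2*sqrt(7)}, {-90, -1, 6/35, 4/5, 8/7, 8/5, 6*pi}), ProductSet(Interval(-81/8, -2/9), {-75/8, -1}), ProductSet(Interval.Ropen(-81/8, -2/9), Interval.open(-75/8, -1)))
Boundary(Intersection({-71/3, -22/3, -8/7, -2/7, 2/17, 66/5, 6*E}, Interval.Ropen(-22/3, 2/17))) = {-22/3, -8/7, -2/7}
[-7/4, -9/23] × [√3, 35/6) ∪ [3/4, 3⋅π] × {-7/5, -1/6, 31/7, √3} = ([-7/4, -9/23] × [√3, 35/6)) ∪ ([3/4, 3⋅π] × {-7/5, -1/6, 31/7, √3})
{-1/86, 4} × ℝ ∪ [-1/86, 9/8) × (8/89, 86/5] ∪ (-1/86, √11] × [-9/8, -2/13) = ({-1/86, 4} × ℝ) ∪ ([-1/86, 9/8) × (8/89, 86/5]) ∪ ((-1/86, √11] × [-9/8, -2/13))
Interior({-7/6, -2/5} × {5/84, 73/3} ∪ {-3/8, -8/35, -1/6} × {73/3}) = ∅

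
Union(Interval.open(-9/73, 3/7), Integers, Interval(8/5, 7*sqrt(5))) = Union(Integers, Interval.open(-9/73, 3/7), Interval(8/5, 7*sqrt(5)))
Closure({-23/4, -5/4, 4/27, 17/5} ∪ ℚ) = ℝ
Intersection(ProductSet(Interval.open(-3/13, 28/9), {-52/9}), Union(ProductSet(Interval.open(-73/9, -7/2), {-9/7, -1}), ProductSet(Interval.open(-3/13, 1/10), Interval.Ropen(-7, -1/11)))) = ProductSet(Interval.open(-3/13, 1/10), {-52/9})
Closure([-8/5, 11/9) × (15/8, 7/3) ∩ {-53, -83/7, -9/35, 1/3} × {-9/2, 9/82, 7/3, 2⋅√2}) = ∅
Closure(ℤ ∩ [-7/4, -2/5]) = {-1}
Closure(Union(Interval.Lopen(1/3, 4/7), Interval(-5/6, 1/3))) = Interval(-5/6, 4/7)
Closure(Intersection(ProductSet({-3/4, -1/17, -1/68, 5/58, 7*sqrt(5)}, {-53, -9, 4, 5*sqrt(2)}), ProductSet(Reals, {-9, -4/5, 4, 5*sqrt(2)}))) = ProductSet({-3/4, -1/17, -1/68, 5/58, 7*sqrt(5)}, {-9, 4, 5*sqrt(2)})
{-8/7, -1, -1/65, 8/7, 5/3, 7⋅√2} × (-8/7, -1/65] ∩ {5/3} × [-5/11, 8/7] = {5/3} × [-5/11, -1/65]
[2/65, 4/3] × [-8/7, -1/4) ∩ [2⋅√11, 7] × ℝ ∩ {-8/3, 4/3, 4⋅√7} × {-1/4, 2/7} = ∅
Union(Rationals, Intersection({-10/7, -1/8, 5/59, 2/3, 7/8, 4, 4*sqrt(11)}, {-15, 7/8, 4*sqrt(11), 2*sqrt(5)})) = Union({4*sqrt(11)}, Rationals)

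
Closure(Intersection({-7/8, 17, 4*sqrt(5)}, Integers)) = {17}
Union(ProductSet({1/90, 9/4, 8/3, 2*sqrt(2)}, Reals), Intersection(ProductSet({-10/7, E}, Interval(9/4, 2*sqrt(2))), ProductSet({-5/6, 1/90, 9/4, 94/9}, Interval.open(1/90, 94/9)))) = ProductSet({1/90, 9/4, 8/3, 2*sqrt(2)}, Reals)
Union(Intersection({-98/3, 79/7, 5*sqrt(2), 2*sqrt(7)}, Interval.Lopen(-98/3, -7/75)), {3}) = {3}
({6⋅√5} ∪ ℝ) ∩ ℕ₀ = ℕ₀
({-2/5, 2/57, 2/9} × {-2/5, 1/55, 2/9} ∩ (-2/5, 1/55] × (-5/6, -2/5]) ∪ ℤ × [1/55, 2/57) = ℤ × [1/55, 2/57)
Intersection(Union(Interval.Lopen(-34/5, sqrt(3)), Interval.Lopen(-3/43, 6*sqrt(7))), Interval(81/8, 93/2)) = Interval(81/8, 6*sqrt(7))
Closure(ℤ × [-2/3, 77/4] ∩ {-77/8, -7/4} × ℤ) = ∅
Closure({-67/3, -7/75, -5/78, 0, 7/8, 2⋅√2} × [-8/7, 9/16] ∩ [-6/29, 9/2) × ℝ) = {-7/75, -5/78, 0, 7/8, 2⋅√2} × [-8/7, 9/16]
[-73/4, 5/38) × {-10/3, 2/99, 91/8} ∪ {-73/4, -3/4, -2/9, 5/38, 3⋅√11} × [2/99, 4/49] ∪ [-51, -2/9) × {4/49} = ([-51, -2/9) × {4/49}) ∪ ([-73/4, 5/38) × {-10/3, 2/99, 91/8}) ∪ ({-73/4, -3/4, -2/9, 5/38, 3⋅√11} × [2/99, 4/49])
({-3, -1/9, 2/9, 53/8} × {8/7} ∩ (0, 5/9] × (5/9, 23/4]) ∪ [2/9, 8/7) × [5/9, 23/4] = [2/9, 8/7) × [5/9, 23/4]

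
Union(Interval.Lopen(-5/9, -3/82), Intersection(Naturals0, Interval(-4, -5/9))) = Interval.Lopen(-5/9, -3/82)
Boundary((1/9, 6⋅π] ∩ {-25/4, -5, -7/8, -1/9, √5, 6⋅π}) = {√5, 6⋅π}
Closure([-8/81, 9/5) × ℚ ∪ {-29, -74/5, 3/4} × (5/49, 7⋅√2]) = ([-8/81, 9/5] × ℝ) ∪ ({-29, -74/5, 3/4} × [5/49, 7⋅√2])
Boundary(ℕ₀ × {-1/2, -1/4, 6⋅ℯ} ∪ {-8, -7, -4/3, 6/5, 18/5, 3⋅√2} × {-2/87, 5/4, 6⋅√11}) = (ℕ₀ × {-1/2, -1/4, 6⋅ℯ}) ∪ ({-8, -7, -4/3, 6/5, 18/5, 3⋅√2} × {-2/87, 5/4, 6⋅√11})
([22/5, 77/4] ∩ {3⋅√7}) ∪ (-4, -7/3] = (-4, -7/3] ∪ {3⋅√7}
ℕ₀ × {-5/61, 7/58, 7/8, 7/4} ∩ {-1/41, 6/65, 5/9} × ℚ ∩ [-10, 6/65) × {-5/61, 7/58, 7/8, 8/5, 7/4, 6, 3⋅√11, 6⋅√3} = ∅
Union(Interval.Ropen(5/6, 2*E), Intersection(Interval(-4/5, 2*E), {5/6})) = Interval.Ropen(5/6, 2*E)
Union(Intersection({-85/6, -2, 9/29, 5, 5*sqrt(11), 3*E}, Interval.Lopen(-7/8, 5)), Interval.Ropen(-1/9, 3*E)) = Interval.Ropen(-1/9, 3*E)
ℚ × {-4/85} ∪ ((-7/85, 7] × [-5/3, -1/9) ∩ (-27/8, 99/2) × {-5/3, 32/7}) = (ℚ × {-4/85}) ∪ ((-7/85, 7] × {-5/3})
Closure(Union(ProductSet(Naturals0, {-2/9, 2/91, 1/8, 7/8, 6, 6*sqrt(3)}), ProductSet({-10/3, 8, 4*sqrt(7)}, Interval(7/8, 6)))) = Union(ProductSet({-10/3, 8, 4*sqrt(7)}, Interval(7/8, 6)), ProductSet(Naturals0, {-2/9, 2/91, 1/8, 7/8, 6, 6*sqrt(3)}))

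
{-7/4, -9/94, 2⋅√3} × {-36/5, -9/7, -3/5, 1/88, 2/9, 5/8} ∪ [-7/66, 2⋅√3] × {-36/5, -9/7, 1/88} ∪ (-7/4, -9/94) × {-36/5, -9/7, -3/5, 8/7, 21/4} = ((-7/4, -9/94) × {-36/5, -9/7, -3/5, 8/7, 21/4}) ∪ ([-7/66, 2⋅√3] × {-36/5, -9/7, 1/88}) ∪ ({-7/4, -9/94, 2⋅√3} × {-36/5, -9/7, -3/5, 1/88, 2/9, 5/8})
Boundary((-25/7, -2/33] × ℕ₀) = [-25/7, -2/33] × ℕ₀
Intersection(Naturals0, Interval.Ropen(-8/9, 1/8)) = Range(0, 1, 1)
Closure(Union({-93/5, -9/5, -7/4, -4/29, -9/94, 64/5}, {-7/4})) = {-93/5, -9/5, -7/4, -4/29, -9/94, 64/5}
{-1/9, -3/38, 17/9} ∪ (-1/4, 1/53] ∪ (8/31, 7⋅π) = (-1/4, 1/53] ∪ (8/31, 7⋅π)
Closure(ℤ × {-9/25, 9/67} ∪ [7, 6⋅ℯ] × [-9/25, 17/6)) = (ℤ × {-9/25, 9/67}) ∪ ([7, 6⋅ℯ] × [-9/25, 17/6])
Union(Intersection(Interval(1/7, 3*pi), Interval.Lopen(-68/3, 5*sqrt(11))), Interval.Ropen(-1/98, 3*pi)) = Interval(-1/98, 3*pi)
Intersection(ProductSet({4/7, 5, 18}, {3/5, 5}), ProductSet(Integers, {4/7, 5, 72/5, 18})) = ProductSet({5, 18}, {5})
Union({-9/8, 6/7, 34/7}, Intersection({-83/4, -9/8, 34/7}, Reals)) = {-83/4, -9/8, 6/7, 34/7}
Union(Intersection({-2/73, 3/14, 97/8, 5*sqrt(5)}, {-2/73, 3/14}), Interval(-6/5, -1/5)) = Union({-2/73, 3/14}, Interval(-6/5, -1/5))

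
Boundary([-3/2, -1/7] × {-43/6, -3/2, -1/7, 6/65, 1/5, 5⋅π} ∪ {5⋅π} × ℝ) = ({5⋅π} × ℝ) ∪ ([-3/2, -1/7] × {-43/6, -3/2, -1/7, 6/65, 1/5, 5⋅π})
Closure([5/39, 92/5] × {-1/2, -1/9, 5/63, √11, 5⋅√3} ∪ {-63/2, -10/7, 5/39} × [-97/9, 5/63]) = ({-63/2, -10/7, 5/39} × [-97/9, 5/63]) ∪ ([5/39, 92/5] × {-1/2, -1/9, 5/63, √11, 5⋅√3})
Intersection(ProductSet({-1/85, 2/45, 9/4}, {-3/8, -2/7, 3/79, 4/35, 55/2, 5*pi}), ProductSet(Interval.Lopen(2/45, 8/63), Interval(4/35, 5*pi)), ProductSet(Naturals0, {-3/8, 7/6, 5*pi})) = EmptySet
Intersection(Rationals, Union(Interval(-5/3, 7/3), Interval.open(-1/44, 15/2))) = Intersection(Interval.Ropen(-5/3, 15/2), Rationals)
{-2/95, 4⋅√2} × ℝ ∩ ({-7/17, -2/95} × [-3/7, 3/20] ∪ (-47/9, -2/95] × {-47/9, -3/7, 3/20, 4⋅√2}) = {-2/95} × ({-47/9, 4⋅√2} ∪ [-3/7, 3/20])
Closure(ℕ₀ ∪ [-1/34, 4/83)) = [-1/34, 4/83] ∪ ℕ₀ ∪ (ℕ₀ \ (-1/34, 4/83))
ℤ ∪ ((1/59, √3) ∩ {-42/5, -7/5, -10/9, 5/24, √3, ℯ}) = ℤ ∪ {5/24}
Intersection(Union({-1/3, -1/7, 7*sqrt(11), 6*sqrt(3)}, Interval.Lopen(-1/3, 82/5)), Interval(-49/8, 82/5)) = Interval(-1/3, 82/5)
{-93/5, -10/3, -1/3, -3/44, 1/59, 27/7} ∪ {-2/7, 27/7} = {-93/5, -10/3, -1/3, -2/7, -3/44, 1/59, 27/7}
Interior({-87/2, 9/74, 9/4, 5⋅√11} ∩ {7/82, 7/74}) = ∅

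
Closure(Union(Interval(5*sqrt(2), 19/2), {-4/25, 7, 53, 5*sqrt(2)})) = Union({-4/25, 7, 53}, Interval(5*sqrt(2), 19/2))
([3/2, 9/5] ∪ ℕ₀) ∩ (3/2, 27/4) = (3/2, 9/5] ∪ {2, 3, …, 6}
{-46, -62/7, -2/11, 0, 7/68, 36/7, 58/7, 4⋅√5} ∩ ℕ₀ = {0}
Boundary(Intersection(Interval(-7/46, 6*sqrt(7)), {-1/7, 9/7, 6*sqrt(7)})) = {-1/7, 9/7, 6*sqrt(7)}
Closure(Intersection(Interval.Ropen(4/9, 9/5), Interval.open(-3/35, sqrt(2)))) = Interval(4/9, sqrt(2))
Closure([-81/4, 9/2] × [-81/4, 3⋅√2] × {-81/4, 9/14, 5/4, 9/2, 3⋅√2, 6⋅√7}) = [-81/4, 9/2] × [-81/4, 3⋅√2] × {-81/4, 9/14, 5/4, 9/2, 3⋅√2, 6⋅√7}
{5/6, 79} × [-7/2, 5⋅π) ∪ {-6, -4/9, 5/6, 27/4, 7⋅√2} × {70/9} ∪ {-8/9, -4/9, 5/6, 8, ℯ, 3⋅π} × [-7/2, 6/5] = ({5/6, 79} × [-7/2, 5⋅π)) ∪ ({-6, -4/9, 5/6, 27/4, 7⋅√2} × {70/9}) ∪ ({-8/9, -4/9, 5/6, 8, ℯ, 3⋅π} × [-7/2, 6/5])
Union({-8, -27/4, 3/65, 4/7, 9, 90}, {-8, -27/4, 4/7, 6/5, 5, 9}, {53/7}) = {-8, -27/4, 3/65, 4/7, 6/5, 5, 53/7, 9, 90}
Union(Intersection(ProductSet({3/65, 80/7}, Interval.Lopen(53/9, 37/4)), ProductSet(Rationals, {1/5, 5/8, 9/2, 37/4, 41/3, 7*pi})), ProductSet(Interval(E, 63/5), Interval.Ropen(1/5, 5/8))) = Union(ProductSet({3/65, 80/7}, {37/4}), ProductSet(Interval(E, 63/5), Interval.Ropen(1/5, 5/8)))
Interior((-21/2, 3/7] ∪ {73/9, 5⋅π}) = (-21/2, 3/7)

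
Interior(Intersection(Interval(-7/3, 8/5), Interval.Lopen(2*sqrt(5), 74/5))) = EmptySet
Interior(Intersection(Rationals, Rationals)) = EmptySet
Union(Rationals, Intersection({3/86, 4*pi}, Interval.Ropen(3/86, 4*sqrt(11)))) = Union({4*pi}, Rationals)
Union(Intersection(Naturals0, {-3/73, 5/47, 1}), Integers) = Integers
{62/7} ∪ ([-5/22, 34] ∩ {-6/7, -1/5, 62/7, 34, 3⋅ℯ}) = {-1/5, 62/7, 34, 3⋅ℯ}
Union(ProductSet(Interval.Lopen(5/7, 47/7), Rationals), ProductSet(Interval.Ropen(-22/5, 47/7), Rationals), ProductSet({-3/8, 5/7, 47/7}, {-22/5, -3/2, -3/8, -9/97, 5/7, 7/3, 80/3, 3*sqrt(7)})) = Union(ProductSet({-3/8, 5/7, 47/7}, {-22/5, -3/2, -3/8, -9/97, 5/7, 7/3, 80/3, 3*sqrt(7)}), ProductSet(Interval(-22/5, 47/7), Rationals))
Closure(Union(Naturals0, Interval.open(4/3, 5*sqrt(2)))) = Union(Complement(Naturals0, Interval.open(4/3, 5*sqrt(2))), Interval(4/3, 5*sqrt(2)), Naturals0)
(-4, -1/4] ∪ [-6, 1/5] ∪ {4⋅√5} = [-6, 1/5] ∪ {4⋅√5}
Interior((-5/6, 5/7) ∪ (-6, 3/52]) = (-6, 5/7)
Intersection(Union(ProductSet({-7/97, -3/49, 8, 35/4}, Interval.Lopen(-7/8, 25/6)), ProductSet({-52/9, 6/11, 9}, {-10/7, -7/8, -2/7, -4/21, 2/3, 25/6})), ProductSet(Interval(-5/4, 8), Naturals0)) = ProductSet({-7/97, -3/49, 8}, Range(0, 5, 1))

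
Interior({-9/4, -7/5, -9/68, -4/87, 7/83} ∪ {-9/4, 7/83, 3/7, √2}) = ∅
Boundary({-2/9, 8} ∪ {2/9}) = {-2/9, 2/9, 8}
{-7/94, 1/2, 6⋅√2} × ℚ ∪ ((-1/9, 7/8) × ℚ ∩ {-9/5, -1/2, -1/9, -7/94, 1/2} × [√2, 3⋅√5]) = {-7/94, 1/2, 6⋅√2} × ℚ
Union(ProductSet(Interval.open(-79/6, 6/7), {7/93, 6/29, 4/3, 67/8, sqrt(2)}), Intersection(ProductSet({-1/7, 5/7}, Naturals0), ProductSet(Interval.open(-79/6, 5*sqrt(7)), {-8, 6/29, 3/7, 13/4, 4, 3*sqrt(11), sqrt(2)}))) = Union(ProductSet({-1/7, 5/7}, {4}), ProductSet(Interval.open(-79/6, 6/7), {7/93, 6/29, 4/3, 67/8, sqrt(2)}))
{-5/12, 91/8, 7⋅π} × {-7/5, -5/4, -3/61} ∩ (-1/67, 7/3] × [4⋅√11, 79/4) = ∅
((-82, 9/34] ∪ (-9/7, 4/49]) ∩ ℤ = {-81, -80, …, 0}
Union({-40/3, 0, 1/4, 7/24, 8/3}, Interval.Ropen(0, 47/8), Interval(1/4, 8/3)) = Union({-40/3}, Interval.Ropen(0, 47/8))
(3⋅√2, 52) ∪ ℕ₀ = ℕ₀ ∪ (3⋅√2, 52]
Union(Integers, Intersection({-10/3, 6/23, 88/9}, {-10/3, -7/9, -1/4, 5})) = Union({-10/3}, Integers)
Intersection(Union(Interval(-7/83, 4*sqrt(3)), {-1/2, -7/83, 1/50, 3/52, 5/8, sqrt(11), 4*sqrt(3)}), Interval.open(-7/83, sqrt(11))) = Interval.open(-7/83, sqrt(11))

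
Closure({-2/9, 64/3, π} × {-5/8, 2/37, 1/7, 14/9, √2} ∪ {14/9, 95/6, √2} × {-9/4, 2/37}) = ({14/9, 95/6, √2} × {-9/4, 2/37}) ∪ ({-2/9, 64/3, π} × {-5/8, 2/37, 1/7, 14/9, √2})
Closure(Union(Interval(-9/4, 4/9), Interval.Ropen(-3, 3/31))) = Interval(-3, 4/9)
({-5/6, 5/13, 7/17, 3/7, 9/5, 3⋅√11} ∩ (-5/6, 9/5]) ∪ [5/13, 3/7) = [5/13, 3/7] ∪ {9/5}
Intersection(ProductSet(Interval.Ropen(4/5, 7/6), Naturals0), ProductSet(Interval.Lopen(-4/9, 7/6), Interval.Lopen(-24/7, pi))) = ProductSet(Interval.Ropen(4/5, 7/6), Range(0, 4, 1))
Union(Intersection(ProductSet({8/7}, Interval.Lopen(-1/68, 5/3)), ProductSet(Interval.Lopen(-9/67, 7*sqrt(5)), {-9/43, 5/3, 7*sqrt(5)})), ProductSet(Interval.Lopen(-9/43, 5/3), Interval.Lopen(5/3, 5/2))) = Union(ProductSet({8/7}, {5/3}), ProductSet(Interval.Lopen(-9/43, 5/3), Interval.Lopen(5/3, 5/2)))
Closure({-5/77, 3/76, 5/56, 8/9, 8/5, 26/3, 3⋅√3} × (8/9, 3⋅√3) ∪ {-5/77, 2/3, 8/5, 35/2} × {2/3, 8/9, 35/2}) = ({-5/77, 2/3, 8/5, 35/2} × {2/3, 8/9, 35/2}) ∪ ({-5/77, 3/76, 5/56, 8/9, 8/5, 26/3, 3⋅√3} × [8/9, 3⋅√3])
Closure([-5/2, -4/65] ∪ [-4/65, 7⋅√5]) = [-5/2, 7⋅√5]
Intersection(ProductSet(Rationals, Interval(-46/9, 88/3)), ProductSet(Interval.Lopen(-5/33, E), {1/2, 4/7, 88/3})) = ProductSet(Intersection(Interval.Lopen(-5/33, E), Rationals), {1/2, 4/7, 88/3})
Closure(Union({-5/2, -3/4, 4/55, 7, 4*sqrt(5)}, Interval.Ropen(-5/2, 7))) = Union({4*sqrt(5)}, Interval(-5/2, 7))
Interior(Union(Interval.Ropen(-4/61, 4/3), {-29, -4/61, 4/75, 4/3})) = Interval.open(-4/61, 4/3)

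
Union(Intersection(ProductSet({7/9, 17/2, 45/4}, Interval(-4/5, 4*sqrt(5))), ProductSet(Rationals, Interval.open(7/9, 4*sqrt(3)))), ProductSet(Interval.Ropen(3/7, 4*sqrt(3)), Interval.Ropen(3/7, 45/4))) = Union(ProductSet({7/9, 17/2, 45/4}, Interval.open(7/9, 4*sqrt(3))), ProductSet(Interval.Ropen(3/7, 4*sqrt(3)), Interval.Ropen(3/7, 45/4)))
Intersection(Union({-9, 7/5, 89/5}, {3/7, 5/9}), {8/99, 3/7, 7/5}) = {3/7, 7/5}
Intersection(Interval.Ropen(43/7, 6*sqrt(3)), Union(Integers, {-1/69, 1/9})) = Range(7, 11, 1)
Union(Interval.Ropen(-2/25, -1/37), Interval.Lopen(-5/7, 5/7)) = Interval.Lopen(-5/7, 5/7)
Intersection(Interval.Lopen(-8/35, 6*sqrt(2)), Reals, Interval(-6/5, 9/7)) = Interval.Lopen(-8/35, 9/7)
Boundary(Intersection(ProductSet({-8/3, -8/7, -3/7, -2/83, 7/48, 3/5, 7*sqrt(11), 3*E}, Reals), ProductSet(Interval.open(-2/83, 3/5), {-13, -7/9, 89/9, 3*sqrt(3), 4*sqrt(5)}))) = ProductSet({7/48}, {-13, -7/9, 89/9, 3*sqrt(3), 4*sqrt(5)})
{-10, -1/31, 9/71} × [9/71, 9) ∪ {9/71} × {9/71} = {-10, -1/31, 9/71} × [9/71, 9)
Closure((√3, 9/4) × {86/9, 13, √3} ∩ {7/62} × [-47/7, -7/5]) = ∅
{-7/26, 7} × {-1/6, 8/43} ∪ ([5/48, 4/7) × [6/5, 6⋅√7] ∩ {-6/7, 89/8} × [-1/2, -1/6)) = {-7/26, 7} × {-1/6, 8/43}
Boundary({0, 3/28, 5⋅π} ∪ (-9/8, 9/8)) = {-9/8, 9/8, 5⋅π}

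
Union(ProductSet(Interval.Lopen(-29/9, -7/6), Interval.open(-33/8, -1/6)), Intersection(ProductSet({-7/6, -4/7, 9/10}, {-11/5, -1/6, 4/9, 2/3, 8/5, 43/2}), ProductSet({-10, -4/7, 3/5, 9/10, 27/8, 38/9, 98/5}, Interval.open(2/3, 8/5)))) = ProductSet(Interval.Lopen(-29/9, -7/6), Interval.open(-33/8, -1/6))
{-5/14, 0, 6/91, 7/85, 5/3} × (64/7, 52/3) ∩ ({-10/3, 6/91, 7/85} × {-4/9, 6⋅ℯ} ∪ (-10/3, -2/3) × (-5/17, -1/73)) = {6/91, 7/85} × {6⋅ℯ}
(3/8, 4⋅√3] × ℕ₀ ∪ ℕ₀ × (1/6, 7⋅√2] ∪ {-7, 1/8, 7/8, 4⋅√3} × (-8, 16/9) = ((3/8, 4⋅√3] × ℕ₀) ∪ (ℕ₀ × (1/6, 7⋅√2]) ∪ ({-7, 1/8, 7/8, 4⋅√3} × (-8, 16/9))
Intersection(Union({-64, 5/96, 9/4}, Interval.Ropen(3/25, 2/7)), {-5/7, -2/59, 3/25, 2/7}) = {3/25}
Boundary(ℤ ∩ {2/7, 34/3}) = ∅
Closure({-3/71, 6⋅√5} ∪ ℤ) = ℤ ∪ {-3/71, 6⋅√5}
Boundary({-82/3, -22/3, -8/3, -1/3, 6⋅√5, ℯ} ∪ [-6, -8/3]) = {-82/3, -22/3, -6, -8/3, -1/3, 6⋅√5, ℯ}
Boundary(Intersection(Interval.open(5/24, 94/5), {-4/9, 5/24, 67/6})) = {67/6}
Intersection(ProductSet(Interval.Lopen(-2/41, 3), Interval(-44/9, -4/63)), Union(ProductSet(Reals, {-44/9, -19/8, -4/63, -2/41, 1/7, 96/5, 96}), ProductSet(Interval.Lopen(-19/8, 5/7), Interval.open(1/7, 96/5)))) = ProductSet(Interval.Lopen(-2/41, 3), {-44/9, -19/8, -4/63})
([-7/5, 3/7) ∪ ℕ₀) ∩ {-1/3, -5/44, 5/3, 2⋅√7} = {-1/3, -5/44}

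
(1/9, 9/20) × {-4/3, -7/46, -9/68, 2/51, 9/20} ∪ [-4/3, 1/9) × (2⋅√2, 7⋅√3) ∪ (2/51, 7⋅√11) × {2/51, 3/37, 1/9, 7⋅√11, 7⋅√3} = ((1/9, 9/20) × {-4/3, -7/46, -9/68, 2/51, 9/20}) ∪ ([-4/3, 1/9) × (2⋅√2, 7⋅√3)) ∪ ((2/51, 7⋅√11) × {2/51, 3/37, 1/9, 7⋅√11, 7⋅√3})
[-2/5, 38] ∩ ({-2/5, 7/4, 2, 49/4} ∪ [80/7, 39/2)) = {-2/5, 7/4, 2} ∪ [80/7, 39/2)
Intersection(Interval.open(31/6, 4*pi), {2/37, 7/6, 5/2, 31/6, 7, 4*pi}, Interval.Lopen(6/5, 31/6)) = EmptySet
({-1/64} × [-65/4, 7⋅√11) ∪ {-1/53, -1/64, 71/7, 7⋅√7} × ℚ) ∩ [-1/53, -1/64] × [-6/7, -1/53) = ({-1/64} × [-6/7, -1/53)) ∪ ({-1/53, -1/64} × (ℚ ∩ [-6/7, -1/53)))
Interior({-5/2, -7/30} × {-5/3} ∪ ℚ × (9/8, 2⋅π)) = ∅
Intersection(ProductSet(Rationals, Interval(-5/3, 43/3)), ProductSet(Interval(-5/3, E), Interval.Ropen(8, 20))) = ProductSet(Intersection(Interval(-5/3, E), Rationals), Interval(8, 43/3))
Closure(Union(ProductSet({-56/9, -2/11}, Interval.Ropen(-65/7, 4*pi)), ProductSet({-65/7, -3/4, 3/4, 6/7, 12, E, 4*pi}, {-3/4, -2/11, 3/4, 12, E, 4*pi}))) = Union(ProductSet({-56/9, -2/11}, Interval(-65/7, 4*pi)), ProductSet({-65/7, -3/4, 3/4, 6/7, 12, E, 4*pi}, {-3/4, -2/11, 3/4, 12, E, 4*pi}))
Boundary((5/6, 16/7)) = {5/6, 16/7}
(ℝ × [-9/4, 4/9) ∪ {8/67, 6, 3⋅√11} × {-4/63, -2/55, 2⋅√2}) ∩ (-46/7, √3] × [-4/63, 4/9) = (-46/7, √3] × [-4/63, 4/9)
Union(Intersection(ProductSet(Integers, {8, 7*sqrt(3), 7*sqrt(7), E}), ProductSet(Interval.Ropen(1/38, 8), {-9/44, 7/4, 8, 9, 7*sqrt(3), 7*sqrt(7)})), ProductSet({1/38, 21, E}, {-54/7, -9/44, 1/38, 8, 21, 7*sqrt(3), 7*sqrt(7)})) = Union(ProductSet({1/38, 21, E}, {-54/7, -9/44, 1/38, 8, 21, 7*sqrt(3), 7*sqrt(7)}), ProductSet(Range(1, 8, 1), {8, 7*sqrt(3), 7*sqrt(7)}))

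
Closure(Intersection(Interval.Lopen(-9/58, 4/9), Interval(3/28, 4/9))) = Interval(3/28, 4/9)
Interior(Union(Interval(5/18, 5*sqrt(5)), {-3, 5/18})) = Interval.open(5/18, 5*sqrt(5))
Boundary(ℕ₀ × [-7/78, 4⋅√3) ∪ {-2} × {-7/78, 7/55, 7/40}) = ({-2} × {-7/78, 7/55, 7/40}) ∪ (ℕ₀ × [-7/78, 4⋅√3])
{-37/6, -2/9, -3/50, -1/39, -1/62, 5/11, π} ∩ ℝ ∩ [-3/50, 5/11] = {-3/50, -1/39, -1/62, 5/11}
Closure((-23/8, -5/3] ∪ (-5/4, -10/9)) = [-23/8, -5/3] ∪ [-5/4, -10/9]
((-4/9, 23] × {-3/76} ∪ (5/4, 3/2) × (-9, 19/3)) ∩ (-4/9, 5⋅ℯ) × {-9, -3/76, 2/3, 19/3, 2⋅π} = ((-4/9, 5⋅ℯ) × {-3/76}) ∪ ((5/4, 3/2) × {-3/76, 2/3, 2⋅π})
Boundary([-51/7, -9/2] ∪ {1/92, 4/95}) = {-51/7, -9/2, 1/92, 4/95}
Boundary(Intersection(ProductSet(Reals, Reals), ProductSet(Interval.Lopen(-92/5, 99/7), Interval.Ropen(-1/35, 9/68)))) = Union(ProductSet({-92/5, 99/7}, Interval(-1/35, 9/68)), ProductSet(Interval(-92/5, 99/7), {-1/35, 9/68}))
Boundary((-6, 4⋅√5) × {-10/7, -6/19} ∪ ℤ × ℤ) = (ℤ × ℤ) ∪ ([-6, 4⋅√5] × {-10/7, -6/19})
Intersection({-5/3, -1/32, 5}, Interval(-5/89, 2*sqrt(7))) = {-1/32, 5}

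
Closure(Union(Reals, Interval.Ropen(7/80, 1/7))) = Interval(-oo, oo)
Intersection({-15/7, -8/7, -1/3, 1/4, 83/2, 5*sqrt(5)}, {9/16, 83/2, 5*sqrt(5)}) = {83/2, 5*sqrt(5)}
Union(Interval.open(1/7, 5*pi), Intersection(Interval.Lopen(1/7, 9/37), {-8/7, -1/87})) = Interval.open(1/7, 5*pi)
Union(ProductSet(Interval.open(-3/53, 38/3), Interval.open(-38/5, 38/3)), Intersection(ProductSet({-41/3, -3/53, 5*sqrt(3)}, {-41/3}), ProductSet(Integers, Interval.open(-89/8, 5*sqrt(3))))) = ProductSet(Interval.open(-3/53, 38/3), Interval.open(-38/5, 38/3))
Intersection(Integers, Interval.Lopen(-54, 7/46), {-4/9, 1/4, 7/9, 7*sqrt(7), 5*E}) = EmptySet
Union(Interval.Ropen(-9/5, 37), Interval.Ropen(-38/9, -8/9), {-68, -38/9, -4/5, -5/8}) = Union({-68}, Interval.Ropen(-38/9, 37))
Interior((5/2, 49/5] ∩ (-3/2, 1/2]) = ∅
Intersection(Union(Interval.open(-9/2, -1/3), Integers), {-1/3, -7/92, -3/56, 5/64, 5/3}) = EmptySet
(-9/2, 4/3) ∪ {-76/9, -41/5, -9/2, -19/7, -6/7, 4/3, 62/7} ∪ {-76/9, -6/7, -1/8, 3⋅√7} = {-76/9, -41/5, 62/7, 3⋅√7} ∪ [-9/2, 4/3]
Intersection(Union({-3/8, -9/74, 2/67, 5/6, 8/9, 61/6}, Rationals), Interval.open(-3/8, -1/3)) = Intersection(Interval.open(-3/8, -1/3), Rationals)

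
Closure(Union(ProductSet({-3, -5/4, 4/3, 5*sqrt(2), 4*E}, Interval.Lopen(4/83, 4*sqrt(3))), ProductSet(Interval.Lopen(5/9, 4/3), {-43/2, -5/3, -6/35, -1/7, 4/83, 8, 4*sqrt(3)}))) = Union(ProductSet({-3, -5/4, 4/3, 5*sqrt(2), 4*E}, Interval(4/83, 4*sqrt(3))), ProductSet(Interval(5/9, 4/3), {-43/2, -5/3, -6/35, -1/7, 4/83, 8, 4*sqrt(3)}))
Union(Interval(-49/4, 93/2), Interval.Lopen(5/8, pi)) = Interval(-49/4, 93/2)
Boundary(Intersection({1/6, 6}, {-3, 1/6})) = {1/6}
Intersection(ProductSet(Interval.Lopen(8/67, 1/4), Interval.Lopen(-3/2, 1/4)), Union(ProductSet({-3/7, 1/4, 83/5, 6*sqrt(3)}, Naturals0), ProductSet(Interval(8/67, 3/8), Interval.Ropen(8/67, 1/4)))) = Union(ProductSet({1/4}, Range(0, 1, 1)), ProductSet(Interval.Lopen(8/67, 1/4), Interval.Ropen(8/67, 1/4)))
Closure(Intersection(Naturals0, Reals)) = Naturals0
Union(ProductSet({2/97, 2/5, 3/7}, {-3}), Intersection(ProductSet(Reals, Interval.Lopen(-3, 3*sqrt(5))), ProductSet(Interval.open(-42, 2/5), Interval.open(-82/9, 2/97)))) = Union(ProductSet({2/97, 2/5, 3/7}, {-3}), ProductSet(Interval.open(-42, 2/5), Interval.open(-3, 2/97)))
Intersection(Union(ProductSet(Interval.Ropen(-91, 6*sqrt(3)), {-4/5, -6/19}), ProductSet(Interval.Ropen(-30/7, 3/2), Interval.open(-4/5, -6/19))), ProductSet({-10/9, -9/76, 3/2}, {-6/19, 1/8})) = ProductSet({-10/9, -9/76, 3/2}, {-6/19})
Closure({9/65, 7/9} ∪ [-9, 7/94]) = [-9, 7/94] ∪ {9/65, 7/9}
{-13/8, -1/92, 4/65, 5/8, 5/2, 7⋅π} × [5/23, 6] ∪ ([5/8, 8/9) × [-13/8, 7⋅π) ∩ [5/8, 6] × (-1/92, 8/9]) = ([5/8, 8/9) × (-1/92, 8/9]) ∪ ({-13/8, -1/92, 4/65, 5/8, 5/2, 7⋅π} × [5/23, 6])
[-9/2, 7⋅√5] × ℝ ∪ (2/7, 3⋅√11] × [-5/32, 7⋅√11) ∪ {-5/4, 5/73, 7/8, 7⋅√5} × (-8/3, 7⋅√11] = [-9/2, 7⋅√5] × ℝ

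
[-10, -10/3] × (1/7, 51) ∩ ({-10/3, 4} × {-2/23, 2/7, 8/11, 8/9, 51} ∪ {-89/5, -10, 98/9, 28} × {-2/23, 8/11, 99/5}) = ({-10} × {8/11, 99/5}) ∪ ({-10/3} × {2/7, 8/11, 8/9})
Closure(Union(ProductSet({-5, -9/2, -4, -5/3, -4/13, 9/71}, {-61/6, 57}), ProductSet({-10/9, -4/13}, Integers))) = Union(ProductSet({-10/9, -4/13}, Integers), ProductSet({-5, -9/2, -4, -5/3, -4/13, 9/71}, {-61/6, 57}))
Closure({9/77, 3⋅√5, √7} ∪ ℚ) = ℝ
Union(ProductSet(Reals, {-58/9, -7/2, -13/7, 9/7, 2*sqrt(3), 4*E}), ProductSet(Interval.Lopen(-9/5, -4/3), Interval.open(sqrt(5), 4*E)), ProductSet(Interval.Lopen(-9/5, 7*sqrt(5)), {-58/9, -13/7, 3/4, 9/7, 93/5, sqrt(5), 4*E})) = Union(ProductSet(Interval.Lopen(-9/5, -4/3), Interval.open(sqrt(5), 4*E)), ProductSet(Interval.Lopen(-9/5, 7*sqrt(5)), {-58/9, -13/7, 3/4, 9/7, 93/5, sqrt(5), 4*E}), ProductSet(Reals, {-58/9, -7/2, -13/7, 9/7, 2*sqrt(3), 4*E}))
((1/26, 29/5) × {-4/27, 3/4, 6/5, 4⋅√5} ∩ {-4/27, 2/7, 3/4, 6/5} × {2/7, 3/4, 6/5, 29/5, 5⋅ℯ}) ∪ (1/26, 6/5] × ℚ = (1/26, 6/5] × ℚ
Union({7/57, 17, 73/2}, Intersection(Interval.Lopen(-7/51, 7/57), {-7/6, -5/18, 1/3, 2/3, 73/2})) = {7/57, 17, 73/2}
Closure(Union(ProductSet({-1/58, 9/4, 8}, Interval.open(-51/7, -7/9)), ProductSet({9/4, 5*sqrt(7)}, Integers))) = Union(ProductSet({9/4, 5*sqrt(7)}, Integers), ProductSet({-1/58, 9/4, 8}, Interval(-51/7, -7/9)))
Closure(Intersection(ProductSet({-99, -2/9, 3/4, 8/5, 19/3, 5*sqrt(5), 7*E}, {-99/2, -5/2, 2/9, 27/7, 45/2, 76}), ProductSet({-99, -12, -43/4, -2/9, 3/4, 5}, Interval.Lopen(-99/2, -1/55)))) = ProductSet({-99, -2/9, 3/4}, {-5/2})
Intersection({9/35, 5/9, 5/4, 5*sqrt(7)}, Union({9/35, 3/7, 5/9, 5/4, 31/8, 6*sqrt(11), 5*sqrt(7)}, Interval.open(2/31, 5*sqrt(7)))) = {9/35, 5/9, 5/4, 5*sqrt(7)}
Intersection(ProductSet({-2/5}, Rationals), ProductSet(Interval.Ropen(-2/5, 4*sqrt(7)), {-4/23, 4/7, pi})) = ProductSet({-2/5}, {-4/23, 4/7})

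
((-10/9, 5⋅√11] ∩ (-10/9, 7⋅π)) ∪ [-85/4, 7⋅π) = [-85/4, 7⋅π)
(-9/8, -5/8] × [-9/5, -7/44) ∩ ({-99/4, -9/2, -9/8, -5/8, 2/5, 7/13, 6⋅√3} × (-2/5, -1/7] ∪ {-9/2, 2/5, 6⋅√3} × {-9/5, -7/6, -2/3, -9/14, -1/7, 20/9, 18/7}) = {-5/8} × (-2/5, -7/44)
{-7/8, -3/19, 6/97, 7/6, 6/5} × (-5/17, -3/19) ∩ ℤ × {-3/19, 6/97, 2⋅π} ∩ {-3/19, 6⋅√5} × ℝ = ∅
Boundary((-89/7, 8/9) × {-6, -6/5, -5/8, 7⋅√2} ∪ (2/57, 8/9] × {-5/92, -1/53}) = ([2/57, 8/9] × {-5/92, -1/53}) ∪ ([-89/7, 8/9] × {-6, -6/5, -5/8, 7⋅√2})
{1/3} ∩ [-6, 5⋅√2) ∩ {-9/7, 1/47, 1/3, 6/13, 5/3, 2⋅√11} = {1/3}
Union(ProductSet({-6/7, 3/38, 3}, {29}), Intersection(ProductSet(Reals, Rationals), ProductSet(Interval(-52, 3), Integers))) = ProductSet(Interval(-52, 3), Integers)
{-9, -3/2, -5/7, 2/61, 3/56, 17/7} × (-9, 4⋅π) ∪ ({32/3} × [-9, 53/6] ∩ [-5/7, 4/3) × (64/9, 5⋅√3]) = {-9, -3/2, -5/7, 2/61, 3/56, 17/7} × (-9, 4⋅π)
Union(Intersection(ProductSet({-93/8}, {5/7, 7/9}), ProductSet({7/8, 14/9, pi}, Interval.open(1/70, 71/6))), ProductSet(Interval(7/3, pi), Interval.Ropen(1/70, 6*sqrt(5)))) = ProductSet(Interval(7/3, pi), Interval.Ropen(1/70, 6*sqrt(5)))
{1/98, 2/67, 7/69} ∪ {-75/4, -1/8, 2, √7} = {-75/4, -1/8, 1/98, 2/67, 7/69, 2, √7}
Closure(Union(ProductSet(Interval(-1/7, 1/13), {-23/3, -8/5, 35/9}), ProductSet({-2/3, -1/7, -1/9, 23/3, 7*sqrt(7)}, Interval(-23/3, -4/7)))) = Union(ProductSet({-2/3, -1/7, -1/9, 23/3, 7*sqrt(7)}, Interval(-23/3, -4/7)), ProductSet(Interval(-1/7, 1/13), {-23/3, -8/5, 35/9}))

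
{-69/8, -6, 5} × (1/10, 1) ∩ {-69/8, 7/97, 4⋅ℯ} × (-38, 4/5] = {-69/8} × (1/10, 4/5]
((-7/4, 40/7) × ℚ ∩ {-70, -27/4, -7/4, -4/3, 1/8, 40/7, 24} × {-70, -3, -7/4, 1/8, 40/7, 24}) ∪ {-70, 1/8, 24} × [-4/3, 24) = ({-70, 1/8, 24} × [-4/3, 24)) ∪ ({-4/3, 1/8} × {-70, -3, -7/4, 1/8, 40/7, 24})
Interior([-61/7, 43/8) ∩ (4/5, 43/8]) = (4/5, 43/8)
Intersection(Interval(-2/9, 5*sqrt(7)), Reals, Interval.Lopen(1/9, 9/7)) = Interval.Lopen(1/9, 9/7)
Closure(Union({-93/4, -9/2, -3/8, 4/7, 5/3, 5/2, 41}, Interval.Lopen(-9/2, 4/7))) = Union({-93/4, 5/3, 5/2, 41}, Interval(-9/2, 4/7))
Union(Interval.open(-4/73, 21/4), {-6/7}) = Union({-6/7}, Interval.open(-4/73, 21/4))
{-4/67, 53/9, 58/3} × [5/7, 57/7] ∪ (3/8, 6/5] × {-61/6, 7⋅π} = ({-4/67, 53/9, 58/3} × [5/7, 57/7]) ∪ ((3/8, 6/5] × {-61/6, 7⋅π})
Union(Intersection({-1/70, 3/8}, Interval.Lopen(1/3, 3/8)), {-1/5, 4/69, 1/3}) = {-1/5, 4/69, 1/3, 3/8}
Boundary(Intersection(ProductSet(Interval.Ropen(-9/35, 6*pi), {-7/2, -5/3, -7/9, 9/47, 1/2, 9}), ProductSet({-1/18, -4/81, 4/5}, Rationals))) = ProductSet({-1/18, -4/81, 4/5}, {-7/2, -5/3, -7/9, 9/47, 1/2, 9})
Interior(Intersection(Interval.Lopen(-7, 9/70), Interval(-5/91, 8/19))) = Interval.open(-5/91, 9/70)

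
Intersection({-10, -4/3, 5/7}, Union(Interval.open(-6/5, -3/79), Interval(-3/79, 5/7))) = {5/7}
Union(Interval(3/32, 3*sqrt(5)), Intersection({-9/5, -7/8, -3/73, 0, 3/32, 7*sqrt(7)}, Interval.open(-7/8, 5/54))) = Union({-3/73, 0}, Interval(3/32, 3*sqrt(5)))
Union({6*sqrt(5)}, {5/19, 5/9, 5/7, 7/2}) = {5/19, 5/9, 5/7, 7/2, 6*sqrt(5)}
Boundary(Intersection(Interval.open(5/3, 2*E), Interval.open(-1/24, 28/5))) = {5/3, 2*E}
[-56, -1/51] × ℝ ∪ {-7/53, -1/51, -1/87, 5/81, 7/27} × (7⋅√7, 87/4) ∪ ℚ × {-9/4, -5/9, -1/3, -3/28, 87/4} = ([-56, -1/51] × ℝ) ∪ (ℚ × {-9/4, -5/9, -1/3, -3/28, 87/4}) ∪ ({-7/53, -1/51, -1/87, 5/81, 7/27} × (7⋅√7, 87/4))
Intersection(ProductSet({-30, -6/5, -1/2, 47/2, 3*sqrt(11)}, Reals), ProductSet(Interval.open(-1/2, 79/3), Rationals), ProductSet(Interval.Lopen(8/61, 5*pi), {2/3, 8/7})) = ProductSet({3*sqrt(11)}, {2/3, 8/7})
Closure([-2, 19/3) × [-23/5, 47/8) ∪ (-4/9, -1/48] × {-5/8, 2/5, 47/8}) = ({-2, 19/3} × [-23/5, 47/8]) ∪ ([-2, 19/3] × {-23/5, 47/8}) ∪ ((-4/9, -1/48] × {-5/8, 2/5, 47/8}) ∪ ([-2, 19/3) × [-23/5, 47/8))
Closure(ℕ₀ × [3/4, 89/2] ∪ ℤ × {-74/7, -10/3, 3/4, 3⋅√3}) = (ℕ₀ × [3/4, 89/2]) ∪ (ℤ × {-74/7, -10/3, 3/4, 3⋅√3})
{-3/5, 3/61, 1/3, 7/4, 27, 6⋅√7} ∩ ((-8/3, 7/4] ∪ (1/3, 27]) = {-3/5, 3/61, 1/3, 7/4, 27, 6⋅√7}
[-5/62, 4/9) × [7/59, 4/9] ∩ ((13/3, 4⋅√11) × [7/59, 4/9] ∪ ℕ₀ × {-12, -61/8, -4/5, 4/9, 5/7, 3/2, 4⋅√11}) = {0} × {4/9}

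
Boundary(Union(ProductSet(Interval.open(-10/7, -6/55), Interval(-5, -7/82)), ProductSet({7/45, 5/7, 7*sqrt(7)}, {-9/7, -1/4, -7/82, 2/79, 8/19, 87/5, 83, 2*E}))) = Union(ProductSet({-10/7, -6/55}, Interval(-5, -7/82)), ProductSet({7/45, 5/7, 7*sqrt(7)}, {-9/7, -1/4, -7/82, 2/79, 8/19, 87/5, 83, 2*E}), ProductSet(Interval(-10/7, -6/55), {-5, -7/82}))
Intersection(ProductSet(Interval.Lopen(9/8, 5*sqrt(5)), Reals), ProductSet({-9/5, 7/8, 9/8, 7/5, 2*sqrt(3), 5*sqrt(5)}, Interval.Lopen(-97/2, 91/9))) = ProductSet({7/5, 2*sqrt(3), 5*sqrt(5)}, Interval.Lopen(-97/2, 91/9))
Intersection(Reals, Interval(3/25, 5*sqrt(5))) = Interval(3/25, 5*sqrt(5))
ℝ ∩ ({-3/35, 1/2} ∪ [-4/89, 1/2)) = {-3/35} ∪ [-4/89, 1/2]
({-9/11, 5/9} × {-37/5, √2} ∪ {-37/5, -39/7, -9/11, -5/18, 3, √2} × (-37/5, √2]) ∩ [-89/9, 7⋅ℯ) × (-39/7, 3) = ({-9/11, 5/9} × {√2}) ∪ ({-37/5, -39/7, -9/11, -5/18, 3, √2} × (-39/7, √2])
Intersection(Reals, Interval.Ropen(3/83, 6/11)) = Interval.Ropen(3/83, 6/11)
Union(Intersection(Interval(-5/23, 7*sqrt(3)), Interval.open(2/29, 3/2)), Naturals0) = Union(Interval.open(2/29, 3/2), Naturals0)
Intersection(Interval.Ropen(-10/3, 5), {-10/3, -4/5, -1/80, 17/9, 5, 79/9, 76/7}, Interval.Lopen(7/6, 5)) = {17/9}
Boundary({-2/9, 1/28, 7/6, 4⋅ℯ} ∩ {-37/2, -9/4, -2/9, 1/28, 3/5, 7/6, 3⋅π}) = {-2/9, 1/28, 7/6}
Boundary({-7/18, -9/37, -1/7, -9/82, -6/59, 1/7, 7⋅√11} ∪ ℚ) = ℝ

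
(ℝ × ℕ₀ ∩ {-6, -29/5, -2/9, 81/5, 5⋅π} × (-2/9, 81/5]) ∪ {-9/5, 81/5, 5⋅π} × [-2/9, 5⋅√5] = ({-6, -29/5, -2/9, 81/5, 5⋅π} × {0, 1, …, 16}) ∪ ({-9/5, 81/5, 5⋅π} × [-2/9, 5⋅√5])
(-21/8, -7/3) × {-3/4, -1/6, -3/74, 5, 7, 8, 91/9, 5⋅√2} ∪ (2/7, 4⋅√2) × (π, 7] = ((2/7, 4⋅√2) × (π, 7]) ∪ ((-21/8, -7/3) × {-3/4, -1/6, -3/74, 5, 7, 8, 91/9, 5⋅√2})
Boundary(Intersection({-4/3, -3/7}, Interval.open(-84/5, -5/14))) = {-4/3, -3/7}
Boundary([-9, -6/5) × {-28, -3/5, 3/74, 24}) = [-9, -6/5] × {-28, -3/5, 3/74, 24}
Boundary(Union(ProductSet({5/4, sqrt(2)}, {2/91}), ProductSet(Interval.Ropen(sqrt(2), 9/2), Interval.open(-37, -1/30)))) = Union(ProductSet({5/4, sqrt(2)}, {2/91}), ProductSet({9/2, sqrt(2)}, Interval(-37, -1/30)), ProductSet(Interval(sqrt(2), 9/2), {-37, -1/30}))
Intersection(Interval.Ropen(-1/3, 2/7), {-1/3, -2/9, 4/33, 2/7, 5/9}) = {-1/3, -2/9, 4/33}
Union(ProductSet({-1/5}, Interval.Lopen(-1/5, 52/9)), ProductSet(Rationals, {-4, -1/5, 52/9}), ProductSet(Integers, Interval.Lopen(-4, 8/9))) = Union(ProductSet({-1/5}, Interval.Lopen(-1/5, 52/9)), ProductSet(Integers, Interval.Lopen(-4, 8/9)), ProductSet(Rationals, {-4, -1/5, 52/9}))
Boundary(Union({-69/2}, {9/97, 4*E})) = {-69/2, 9/97, 4*E}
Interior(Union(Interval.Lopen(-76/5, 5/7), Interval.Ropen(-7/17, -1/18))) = Interval.open(-76/5, 5/7)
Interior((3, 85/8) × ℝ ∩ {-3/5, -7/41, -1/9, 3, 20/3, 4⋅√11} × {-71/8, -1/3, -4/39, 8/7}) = ∅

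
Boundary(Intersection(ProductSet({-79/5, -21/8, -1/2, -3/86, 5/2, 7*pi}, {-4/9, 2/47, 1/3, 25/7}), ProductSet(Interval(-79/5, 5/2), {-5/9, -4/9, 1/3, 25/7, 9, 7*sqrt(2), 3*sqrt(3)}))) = ProductSet({-79/5, -21/8, -1/2, -3/86, 5/2}, {-4/9, 1/3, 25/7})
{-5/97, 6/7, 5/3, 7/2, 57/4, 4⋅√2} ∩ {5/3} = {5/3}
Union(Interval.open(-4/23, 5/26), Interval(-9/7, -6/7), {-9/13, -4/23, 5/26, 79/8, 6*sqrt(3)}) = Union({-9/13, 79/8, 6*sqrt(3)}, Interval(-9/7, -6/7), Interval(-4/23, 5/26))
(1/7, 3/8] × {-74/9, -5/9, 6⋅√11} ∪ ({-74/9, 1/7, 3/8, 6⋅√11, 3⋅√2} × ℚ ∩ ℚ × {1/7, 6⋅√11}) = ({-74/9, 1/7, 3/8} × {1/7}) ∪ ((1/7, 3/8] × {-74/9, -5/9, 6⋅√11})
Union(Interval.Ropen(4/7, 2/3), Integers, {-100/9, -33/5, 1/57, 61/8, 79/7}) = Union({-100/9, -33/5, 1/57, 61/8, 79/7}, Integers, Interval.Ropen(4/7, 2/3))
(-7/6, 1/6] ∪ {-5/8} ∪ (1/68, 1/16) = (-7/6, 1/6]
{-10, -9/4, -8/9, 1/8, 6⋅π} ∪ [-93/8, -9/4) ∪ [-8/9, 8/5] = [-93/8, -9/4] ∪ [-8/9, 8/5] ∪ {6⋅π}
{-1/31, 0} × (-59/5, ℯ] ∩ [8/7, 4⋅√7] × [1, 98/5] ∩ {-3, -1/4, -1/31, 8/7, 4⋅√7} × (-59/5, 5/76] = ∅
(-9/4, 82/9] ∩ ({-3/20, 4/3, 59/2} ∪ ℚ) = ℚ ∩ (-9/4, 82/9]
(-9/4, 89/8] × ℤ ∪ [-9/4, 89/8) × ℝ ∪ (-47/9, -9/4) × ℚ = ((-47/9, -9/4) × ℚ) ∪ ([-9/4, 89/8) × ℝ) ∪ ((-9/4, 89/8] × ℤ)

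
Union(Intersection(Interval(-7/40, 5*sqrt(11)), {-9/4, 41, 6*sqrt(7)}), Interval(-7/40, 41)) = Interval(-7/40, 41)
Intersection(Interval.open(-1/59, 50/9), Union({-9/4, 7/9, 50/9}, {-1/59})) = {7/9}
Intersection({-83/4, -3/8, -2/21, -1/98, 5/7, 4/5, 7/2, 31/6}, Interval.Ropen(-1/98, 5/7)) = {-1/98}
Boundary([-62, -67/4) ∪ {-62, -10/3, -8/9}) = {-62, -67/4, -10/3, -8/9}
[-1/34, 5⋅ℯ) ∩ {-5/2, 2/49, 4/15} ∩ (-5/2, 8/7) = {2/49, 4/15}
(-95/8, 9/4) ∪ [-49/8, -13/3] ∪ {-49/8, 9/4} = (-95/8, 9/4]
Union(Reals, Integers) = Reals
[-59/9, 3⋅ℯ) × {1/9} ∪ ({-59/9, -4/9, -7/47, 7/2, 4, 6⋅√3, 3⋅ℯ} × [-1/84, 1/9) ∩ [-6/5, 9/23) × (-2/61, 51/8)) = ({-4/9, -7/47} × [-1/84, 1/9)) ∪ ([-59/9, 3⋅ℯ) × {1/9})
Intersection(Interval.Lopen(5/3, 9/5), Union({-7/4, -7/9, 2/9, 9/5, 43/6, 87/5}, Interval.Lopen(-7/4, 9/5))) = Interval.Lopen(5/3, 9/5)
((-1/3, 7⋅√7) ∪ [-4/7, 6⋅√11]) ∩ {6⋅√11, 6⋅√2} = {6⋅√11, 6⋅√2}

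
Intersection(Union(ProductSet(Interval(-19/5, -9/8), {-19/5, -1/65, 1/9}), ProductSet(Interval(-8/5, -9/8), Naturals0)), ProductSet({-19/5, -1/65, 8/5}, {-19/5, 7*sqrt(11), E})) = ProductSet({-19/5}, {-19/5})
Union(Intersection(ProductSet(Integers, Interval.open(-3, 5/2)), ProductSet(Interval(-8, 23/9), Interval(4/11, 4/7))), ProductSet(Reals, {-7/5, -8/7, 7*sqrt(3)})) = Union(ProductSet(Range(-8, 3, 1), Interval(4/11, 4/7)), ProductSet(Reals, {-7/5, -8/7, 7*sqrt(3)}))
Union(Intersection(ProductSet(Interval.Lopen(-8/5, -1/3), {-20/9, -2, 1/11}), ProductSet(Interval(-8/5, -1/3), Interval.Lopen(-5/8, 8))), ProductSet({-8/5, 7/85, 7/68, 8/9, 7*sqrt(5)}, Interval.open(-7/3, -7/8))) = Union(ProductSet({-8/5, 7/85, 7/68, 8/9, 7*sqrt(5)}, Interval.open(-7/3, -7/8)), ProductSet(Interval.Lopen(-8/5, -1/3), {1/11}))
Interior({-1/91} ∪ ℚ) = ∅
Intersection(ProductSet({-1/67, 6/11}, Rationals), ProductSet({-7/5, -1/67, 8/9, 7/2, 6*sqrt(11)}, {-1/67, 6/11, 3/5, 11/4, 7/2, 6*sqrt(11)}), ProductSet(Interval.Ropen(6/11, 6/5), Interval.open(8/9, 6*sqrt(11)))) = EmptySet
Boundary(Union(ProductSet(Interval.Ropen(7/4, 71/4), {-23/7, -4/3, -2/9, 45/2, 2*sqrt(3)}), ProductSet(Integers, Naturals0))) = Union(ProductSet(Integers, Naturals0), ProductSet(Interval(7/4, 71/4), {-23/7, -4/3, -2/9, 45/2, 2*sqrt(3)}))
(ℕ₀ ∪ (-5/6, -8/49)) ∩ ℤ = ℕ₀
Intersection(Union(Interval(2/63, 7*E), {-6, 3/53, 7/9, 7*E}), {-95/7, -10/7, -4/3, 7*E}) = {7*E}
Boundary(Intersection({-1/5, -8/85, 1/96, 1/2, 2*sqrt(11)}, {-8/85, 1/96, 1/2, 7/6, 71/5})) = {-8/85, 1/96, 1/2}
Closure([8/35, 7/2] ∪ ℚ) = ℚ ∪ (-∞, ∞)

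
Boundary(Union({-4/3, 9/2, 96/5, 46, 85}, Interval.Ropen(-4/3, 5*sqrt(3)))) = {-4/3, 96/5, 46, 85, 5*sqrt(3)}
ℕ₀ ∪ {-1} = {-1} ∪ ℕ₀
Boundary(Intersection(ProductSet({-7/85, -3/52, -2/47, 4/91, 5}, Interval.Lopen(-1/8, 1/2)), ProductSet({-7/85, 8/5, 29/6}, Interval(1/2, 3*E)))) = ProductSet({-7/85}, {1/2})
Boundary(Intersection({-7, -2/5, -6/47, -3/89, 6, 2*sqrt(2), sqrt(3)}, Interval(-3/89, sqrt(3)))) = {-3/89, sqrt(3)}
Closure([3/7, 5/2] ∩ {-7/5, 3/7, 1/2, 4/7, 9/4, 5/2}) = {3/7, 1/2, 4/7, 9/4, 5/2}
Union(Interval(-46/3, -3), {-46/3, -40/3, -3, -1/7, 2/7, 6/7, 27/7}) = Union({-1/7, 2/7, 6/7, 27/7}, Interval(-46/3, -3))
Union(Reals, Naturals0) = Reals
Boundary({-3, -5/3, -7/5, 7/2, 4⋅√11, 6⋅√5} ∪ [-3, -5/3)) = {-3, -5/3, -7/5, 7/2, 4⋅√11, 6⋅√5}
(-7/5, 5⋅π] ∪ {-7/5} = [-7/5, 5⋅π]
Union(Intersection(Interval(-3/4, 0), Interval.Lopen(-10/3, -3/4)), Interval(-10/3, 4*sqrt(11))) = Interval(-10/3, 4*sqrt(11))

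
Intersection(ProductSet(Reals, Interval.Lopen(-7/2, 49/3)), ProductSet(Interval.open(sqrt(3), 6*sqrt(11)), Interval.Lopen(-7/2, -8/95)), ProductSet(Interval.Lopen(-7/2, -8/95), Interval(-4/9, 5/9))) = EmptySet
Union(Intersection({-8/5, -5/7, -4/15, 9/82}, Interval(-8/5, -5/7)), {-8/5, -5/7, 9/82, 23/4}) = {-8/5, -5/7, 9/82, 23/4}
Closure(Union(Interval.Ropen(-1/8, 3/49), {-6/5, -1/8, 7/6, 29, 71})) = Union({-6/5, 7/6, 29, 71}, Interval(-1/8, 3/49))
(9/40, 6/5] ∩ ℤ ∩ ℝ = {1}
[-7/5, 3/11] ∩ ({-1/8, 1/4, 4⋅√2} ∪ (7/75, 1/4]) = {-1/8} ∪ (7/75, 1/4]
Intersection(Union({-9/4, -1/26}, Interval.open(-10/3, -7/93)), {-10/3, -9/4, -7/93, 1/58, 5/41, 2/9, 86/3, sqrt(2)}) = {-9/4}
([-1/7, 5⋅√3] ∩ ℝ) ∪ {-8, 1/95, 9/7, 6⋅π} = {-8, 6⋅π} ∪ [-1/7, 5⋅√3]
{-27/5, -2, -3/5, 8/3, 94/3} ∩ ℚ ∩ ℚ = {-27/5, -2, -3/5, 8/3, 94/3}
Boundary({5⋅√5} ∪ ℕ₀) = ℕ₀ ∪ {5⋅√5}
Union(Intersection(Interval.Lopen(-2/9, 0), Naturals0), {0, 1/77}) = Union({1/77}, Range(0, 1, 1))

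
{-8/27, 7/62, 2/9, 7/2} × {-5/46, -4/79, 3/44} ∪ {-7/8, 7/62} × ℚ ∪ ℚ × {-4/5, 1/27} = ({-7/8, 7/62} × ℚ) ∪ (ℚ × {-4/5, 1/27}) ∪ ({-8/27, 7/62, 2/9, 7/2} × {-5/46, -4/79, 3/44})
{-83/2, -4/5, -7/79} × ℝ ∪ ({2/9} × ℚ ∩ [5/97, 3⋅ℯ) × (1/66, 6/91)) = ({-83/2, -4/5, -7/79} × ℝ) ∪ ({2/9} × (ℚ ∩ (1/66, 6/91)))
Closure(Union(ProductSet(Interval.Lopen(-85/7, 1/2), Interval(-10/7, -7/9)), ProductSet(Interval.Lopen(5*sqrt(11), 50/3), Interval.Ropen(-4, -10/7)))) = Union(ProductSet({50/3, 5*sqrt(11)}, Interval(-4, -10/7)), ProductSet(Interval(-85/7, 1/2), Interval(-10/7, -7/9)), ProductSet(Interval(5*sqrt(11), 50/3), {-4, -10/7}), ProductSet(Interval.Lopen(5*sqrt(11), 50/3), Interval.Ropen(-4, -10/7)))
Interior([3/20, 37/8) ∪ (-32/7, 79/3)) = (-32/7, 79/3)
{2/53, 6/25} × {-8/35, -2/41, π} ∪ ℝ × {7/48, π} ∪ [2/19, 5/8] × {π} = (ℝ × {7/48, π}) ∪ ({2/53, 6/25} × {-8/35, -2/41, π})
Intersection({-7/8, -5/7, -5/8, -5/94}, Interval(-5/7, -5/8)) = {-5/7, -5/8}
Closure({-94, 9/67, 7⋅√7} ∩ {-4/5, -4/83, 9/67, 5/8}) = {9/67}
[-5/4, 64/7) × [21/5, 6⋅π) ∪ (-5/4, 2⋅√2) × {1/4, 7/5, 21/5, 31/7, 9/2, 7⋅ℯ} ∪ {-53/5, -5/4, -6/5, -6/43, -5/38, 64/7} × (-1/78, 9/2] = ({-53/5, -5/4, -6/5, -6/43, -5/38, 64/7} × (-1/78, 9/2]) ∪ ([-5/4, 64/7) × [21/5, 6⋅π)) ∪ ((-5/4, 2⋅√2) × {1/4, 7/5, 21/5, 31/7, 9/2, 7⋅ℯ})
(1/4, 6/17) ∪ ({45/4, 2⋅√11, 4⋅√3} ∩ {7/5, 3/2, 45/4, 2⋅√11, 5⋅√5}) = (1/4, 6/17) ∪ {45/4, 2⋅√11}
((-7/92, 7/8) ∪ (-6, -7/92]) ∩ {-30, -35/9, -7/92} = {-35/9, -7/92}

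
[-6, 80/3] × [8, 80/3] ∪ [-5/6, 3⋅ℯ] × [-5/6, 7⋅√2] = ([-6, 80/3] × [8, 80/3]) ∪ ([-5/6, 3⋅ℯ] × [-5/6, 7⋅√2])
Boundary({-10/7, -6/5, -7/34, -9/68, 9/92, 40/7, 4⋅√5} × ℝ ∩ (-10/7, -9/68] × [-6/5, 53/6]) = {-6/5, -7/34, -9/68} × [-6/5, 53/6]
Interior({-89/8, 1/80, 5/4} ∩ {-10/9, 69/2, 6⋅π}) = ∅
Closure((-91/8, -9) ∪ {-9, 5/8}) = [-91/8, -9] ∪ {5/8}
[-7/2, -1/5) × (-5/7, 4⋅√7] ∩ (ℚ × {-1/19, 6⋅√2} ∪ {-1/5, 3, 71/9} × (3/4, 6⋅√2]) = (ℚ ∩ [-7/2, -1/5)) × {-1/19, 6⋅√2}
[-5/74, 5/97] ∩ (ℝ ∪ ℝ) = [-5/74, 5/97]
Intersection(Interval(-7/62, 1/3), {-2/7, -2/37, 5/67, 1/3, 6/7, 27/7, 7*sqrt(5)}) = {-2/37, 5/67, 1/3}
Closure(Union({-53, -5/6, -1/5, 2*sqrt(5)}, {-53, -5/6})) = {-53, -5/6, -1/5, 2*sqrt(5)}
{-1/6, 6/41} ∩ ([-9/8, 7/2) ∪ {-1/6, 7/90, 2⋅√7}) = {-1/6, 6/41}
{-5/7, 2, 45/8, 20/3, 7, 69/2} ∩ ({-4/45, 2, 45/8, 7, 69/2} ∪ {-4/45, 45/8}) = {2, 45/8, 7, 69/2}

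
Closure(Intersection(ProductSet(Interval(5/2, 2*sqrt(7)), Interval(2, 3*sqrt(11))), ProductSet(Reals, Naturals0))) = ProductSet(Interval(5/2, 2*sqrt(7)), Range(2, 10, 1))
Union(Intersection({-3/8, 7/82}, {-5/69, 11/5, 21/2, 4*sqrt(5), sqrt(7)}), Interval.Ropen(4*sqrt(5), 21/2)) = Interval.Ropen(4*sqrt(5), 21/2)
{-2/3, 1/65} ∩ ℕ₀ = ∅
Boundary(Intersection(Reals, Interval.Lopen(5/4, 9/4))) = {5/4, 9/4}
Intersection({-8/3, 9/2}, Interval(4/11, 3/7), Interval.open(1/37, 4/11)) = EmptySet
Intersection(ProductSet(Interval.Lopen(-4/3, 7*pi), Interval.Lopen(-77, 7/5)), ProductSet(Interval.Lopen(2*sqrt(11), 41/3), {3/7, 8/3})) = ProductSet(Interval.Lopen(2*sqrt(11), 41/3), {3/7})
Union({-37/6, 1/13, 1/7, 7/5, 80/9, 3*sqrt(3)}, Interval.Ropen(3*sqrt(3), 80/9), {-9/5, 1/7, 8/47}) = Union({-37/6, -9/5, 1/13, 1/7, 8/47, 7/5}, Interval(3*sqrt(3), 80/9))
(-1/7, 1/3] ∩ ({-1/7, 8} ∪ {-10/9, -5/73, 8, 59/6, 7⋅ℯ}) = {-5/73}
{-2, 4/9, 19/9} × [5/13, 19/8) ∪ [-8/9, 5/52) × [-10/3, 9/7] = ({-2, 4/9, 19/9} × [5/13, 19/8)) ∪ ([-8/9, 5/52) × [-10/3, 9/7])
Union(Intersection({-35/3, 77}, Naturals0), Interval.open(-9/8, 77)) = Interval.Lopen(-9/8, 77)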